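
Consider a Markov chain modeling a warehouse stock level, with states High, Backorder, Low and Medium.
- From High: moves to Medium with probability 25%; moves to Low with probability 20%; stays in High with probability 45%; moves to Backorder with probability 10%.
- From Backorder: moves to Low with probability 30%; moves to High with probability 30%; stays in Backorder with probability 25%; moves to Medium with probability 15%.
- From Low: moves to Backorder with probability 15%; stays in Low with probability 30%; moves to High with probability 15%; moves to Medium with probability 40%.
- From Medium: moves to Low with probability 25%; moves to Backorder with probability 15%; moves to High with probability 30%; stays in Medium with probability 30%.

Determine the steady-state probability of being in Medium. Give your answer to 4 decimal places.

Let the stationary distribution be π with π = πP and π_1 + π_2 + π_3 + π_4 = 1.
π_1 = 0.45·π_1 + 0.3·π_2 + 0.15·π_3 + 0.3·π_4
π_2 = 0.1·π_1 + 0.25·π_2 + 0.15·π_3 + 0.15·π_4
π_3 = 0.2·π_1 + 0.3·π_2 + 0.3·π_3 + 0.25·π_4
Solving with the normalization constraint gives π = (0.3080, 0.1496, 0.2548, 0.2876).
So the stationary probability of Medium is 0.2876.

0.2876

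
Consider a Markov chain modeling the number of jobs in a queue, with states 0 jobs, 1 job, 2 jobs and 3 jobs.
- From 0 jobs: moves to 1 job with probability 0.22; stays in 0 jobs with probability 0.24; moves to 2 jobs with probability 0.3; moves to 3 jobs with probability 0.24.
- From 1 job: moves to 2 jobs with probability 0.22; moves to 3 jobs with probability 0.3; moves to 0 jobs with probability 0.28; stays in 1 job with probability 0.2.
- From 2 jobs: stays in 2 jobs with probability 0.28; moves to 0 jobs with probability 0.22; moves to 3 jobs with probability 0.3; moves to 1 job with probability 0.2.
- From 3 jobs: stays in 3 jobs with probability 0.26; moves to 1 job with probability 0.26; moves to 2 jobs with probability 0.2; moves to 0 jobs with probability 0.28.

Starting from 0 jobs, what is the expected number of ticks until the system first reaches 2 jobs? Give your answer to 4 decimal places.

3.9053

Let t(s) be the expected number of ticks to first reach 2 jobs from state s, with t(2 jobs) = 0. Conditioning on the first tick:
t(0 jobs) = 1 + 0.24·t(0 jobs) + 0.22·t(1 job) + 0.24·t(3 jobs)
t(1 job) = 1 + 0.28·t(0 jobs) + 0.2·t(1 job) + 0.3·t(3 jobs)
t(3 jobs) = 1 + 0.28·t(0 jobs) + 0.26·t(1 job) + 0.26·t(3 jobs)
Solving: t(0 jobs) = 3.9053, t(1 job) = 4.2359, t(3 jobs) = 4.3173.
Expected ticks from 0 jobs to 2 jobs: 3.9053.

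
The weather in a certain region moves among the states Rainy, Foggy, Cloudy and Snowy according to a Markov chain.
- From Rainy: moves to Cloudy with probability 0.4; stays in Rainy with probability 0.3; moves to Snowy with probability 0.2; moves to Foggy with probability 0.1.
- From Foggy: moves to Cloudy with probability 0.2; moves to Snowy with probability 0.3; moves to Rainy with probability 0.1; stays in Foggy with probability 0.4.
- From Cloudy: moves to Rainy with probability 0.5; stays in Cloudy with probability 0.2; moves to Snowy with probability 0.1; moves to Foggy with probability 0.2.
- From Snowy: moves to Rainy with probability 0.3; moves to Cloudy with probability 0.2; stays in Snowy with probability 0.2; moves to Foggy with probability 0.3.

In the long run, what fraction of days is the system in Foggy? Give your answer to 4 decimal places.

0.2366

Let the stationary distribution be π with π = πP and π_1 + π_2 + π_3 + π_4 = 1.
π_1 = 0.3·π_1 + 0.1·π_2 + 0.5·π_3 + 0.3·π_4
π_2 = 0.1·π_1 + 0.4·π_2 + 0.2·π_3 + 0.3·π_4
π_3 = 0.4·π_1 + 0.2·π_2 + 0.2·π_3 + 0.2·π_4
Solving with the normalization constraint gives π = (0.3049, 0.2366, 0.2610, 0.1976).
So the stationary probability of Foggy is 0.2366.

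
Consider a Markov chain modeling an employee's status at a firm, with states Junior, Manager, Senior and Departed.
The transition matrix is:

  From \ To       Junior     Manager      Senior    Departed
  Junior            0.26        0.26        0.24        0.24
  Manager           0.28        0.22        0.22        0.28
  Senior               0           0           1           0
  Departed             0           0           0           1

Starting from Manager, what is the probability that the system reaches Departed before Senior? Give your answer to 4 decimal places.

0.5440

Let h(s) be the probability of absorption at Departed starting from transient state s. Then h(Departed) = 1 and h(Senior) = 0. By first-step analysis:
h(Junior) = 0.26·h(Junior) + 0.26·h(Manager) + 0.24·0 + 0.24·1
h(Manager) = 0.28·h(Junior) + 0.22·h(Manager) + 0.22·0 + 0.28·1
Solving: h(Junior) = 0.5155, h(Manager) = 0.5440.
Starting from Manager, the probability is 0.5440.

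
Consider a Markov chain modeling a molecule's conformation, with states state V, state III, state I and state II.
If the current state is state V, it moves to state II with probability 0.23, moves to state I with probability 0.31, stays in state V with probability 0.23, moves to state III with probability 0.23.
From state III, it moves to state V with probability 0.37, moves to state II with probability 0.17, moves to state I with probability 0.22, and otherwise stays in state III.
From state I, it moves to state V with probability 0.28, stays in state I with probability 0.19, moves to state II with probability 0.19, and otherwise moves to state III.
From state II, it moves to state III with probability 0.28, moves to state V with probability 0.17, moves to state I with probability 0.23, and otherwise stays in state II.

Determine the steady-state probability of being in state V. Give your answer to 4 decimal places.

Let the stationary distribution be π with π = πP and π_1 + π_2 + π_3 + π_4 = 1.
π_1 = 0.23·π_1 + 0.37·π_2 + 0.28·π_3 + 0.17·π_4
π_2 = 0.23·π_1 + 0.24·π_2 + 0.34·π_3 + 0.28·π_4
π_3 = 0.31·π_1 + 0.22·π_2 + 0.19·π_3 + 0.23·π_4
Solving with the normalization constraint gives π = (0.2663, 0.2702, 0.2390, 0.2244).
So the stationary probability of state V is 0.2663.

0.2663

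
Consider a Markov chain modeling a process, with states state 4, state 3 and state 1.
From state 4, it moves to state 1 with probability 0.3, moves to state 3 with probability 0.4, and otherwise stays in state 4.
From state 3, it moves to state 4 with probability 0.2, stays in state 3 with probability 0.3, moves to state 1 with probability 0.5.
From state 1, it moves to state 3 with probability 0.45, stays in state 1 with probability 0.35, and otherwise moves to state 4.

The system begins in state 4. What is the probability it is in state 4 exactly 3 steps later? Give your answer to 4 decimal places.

Propagate the distribution vector 3 steps from state 4.
After 0 steps: (1.0000, 0.0000, 0.0000)
After 1 step: (0.3000, 0.4000, 0.3000)
After 2 steps: (0.2300, 0.3750, 0.3950)
After 3 steps: (0.2230, 0.3823, 0.3948)
P(in state 4 after 3 steps) = 0.2230

0.2230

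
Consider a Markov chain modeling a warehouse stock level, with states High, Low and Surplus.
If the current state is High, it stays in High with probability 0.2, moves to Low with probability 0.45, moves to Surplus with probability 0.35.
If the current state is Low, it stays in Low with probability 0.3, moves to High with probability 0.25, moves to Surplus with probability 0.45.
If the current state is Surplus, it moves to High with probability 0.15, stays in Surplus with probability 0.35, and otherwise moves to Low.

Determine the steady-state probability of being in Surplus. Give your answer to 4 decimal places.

Let the stationary distribution be π with π = πP and π_1 + π_2 + π_3 = 1.
π_1 = 0.2·π_1 + 0.25·π_2 + 0.15·π_3
π_2 = 0.45·π_1 + 0.3·π_2 + 0.5·π_3
Solving with the normalization constraint gives π = (0.2009, 0.4083, 0.3908).
So the stationary probability of Surplus is 0.3908.

0.3908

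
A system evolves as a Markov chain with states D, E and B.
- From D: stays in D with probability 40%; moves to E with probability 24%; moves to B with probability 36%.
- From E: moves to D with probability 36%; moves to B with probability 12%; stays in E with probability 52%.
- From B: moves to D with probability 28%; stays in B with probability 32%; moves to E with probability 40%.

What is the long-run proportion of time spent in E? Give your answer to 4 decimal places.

Let the stationary distribution be π with π = πP and π_1 + π_2 + π_3 = 1.
π_1 = 0.4·π_1 + 0.36·π_2 + 0.28·π_3
π_2 = 0.24·π_1 + 0.52·π_2 + 0.4·π_3
Solving with the normalization constraint gives π = (0.3537, 0.3902, 0.2561).
So the stationary probability of E is 0.3902.

0.3902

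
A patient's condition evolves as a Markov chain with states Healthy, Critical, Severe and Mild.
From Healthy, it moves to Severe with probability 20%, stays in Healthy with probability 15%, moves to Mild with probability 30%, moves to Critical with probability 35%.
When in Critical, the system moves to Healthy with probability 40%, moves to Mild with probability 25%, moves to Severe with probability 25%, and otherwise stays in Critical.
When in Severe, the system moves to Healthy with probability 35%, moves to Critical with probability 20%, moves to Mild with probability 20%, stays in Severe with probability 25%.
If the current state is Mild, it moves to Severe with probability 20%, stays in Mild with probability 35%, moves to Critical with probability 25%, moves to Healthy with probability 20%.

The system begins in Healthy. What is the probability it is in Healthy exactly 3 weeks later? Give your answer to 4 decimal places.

Propagate the distribution vector 3 weeks from Healthy.
After 0 weeks: (1.0000, 0.0000, 0.0000, 0.0000)
After 1 week: (0.1500, 0.3500, 0.2000, 0.3000)
After 2 weeks: (0.2925, 0.2025, 0.2275, 0.2775)
After 3 weeks: (0.2600, 0.2375, 0.2215, 0.2810)
P(in Healthy after 3 weeks) = 0.2600

0.2600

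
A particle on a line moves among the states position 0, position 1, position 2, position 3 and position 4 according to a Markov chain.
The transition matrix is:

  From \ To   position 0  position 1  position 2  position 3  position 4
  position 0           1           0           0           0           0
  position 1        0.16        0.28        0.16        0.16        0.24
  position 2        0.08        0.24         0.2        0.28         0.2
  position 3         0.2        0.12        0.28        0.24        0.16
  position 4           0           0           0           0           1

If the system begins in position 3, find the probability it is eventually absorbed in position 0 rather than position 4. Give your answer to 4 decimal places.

Let h(s) be the probability of absorption at position 0 starting from transient state s. Then h(position 0) = 1 and h(position 4) = 0. By first-step analysis:
h(position 1) = 0.16·1 + 0.28·h(position 1) + 0.16·h(position 2) + 0.16·h(position 3) + 0.24·0
h(position 2) = 0.08·1 + 0.24·h(position 1) + 0.2·h(position 2) + 0.28·h(position 3) + 0.2·0
h(position 3) = 0.2·1 + 0.12·h(position 1) + 0.28·h(position 2) + 0.24·h(position 3) + 0.16·0
Solving: h(position 1) = 0.4136, h(position 2) = 0.3892, h(position 3) = 0.4719.
Starting from position 3, the probability is 0.4719.

0.4719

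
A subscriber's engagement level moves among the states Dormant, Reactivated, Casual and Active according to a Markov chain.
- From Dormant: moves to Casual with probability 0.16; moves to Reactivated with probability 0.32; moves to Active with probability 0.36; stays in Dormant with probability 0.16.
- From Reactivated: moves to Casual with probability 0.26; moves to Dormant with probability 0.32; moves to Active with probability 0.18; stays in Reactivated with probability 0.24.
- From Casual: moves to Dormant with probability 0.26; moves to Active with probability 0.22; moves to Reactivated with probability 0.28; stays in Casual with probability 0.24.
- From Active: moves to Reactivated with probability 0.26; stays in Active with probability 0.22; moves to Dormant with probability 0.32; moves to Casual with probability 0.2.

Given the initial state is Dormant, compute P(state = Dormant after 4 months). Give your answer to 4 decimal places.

0.2654

Propagate the distribution vector 4 months from Dormant.
After 0 months: (1.0000, 0.0000, 0.0000, 0.0000)
After 1 month: (0.1600, 0.3200, 0.1600, 0.3600)
After 2 months: (0.2848, 0.2664, 0.2192, 0.2296)
After 3 months: (0.2613, 0.2761, 0.2134, 0.2492)
After 4 months: (0.2654, 0.2744, 0.2147, 0.2455)
P(in Dormant after 4 months) = 0.2654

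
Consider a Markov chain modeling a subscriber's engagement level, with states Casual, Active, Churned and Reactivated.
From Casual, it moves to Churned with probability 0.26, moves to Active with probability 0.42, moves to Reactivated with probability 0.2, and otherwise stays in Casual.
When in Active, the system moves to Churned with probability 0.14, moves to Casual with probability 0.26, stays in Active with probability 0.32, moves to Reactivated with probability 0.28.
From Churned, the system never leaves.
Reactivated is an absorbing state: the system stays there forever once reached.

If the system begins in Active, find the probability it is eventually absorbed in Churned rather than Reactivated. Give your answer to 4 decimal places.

0.3900

Let h(s) be the probability of absorption at Churned starting from transient state s. Then h(Churned) = 1 and h(Reactivated) = 0. By first-step analysis:
h(Casual) = 0.12·h(Casual) + 0.42·h(Active) + 0.26·1 + 0.2·0
h(Active) = 0.26·h(Casual) + 0.32·h(Active) + 0.14·1 + 0.28·0
Solving: h(Casual) = 0.4816, h(Active) = 0.3900.
Starting from Active, the probability is 0.3900.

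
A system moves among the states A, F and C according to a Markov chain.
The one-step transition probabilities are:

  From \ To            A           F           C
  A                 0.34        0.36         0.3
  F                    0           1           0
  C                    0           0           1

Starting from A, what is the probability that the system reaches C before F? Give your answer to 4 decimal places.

0.4545

Let h(s) be the probability of absorption at C starting from transient state s. Then h(C) = 1 and h(F) = 0. By first-step analysis:
h(A) = 0.34·h(A) + 0.36·0 + 0.3·1
Solving: h(A) = 0.4545.
Starting from A, the probability is 0.4545.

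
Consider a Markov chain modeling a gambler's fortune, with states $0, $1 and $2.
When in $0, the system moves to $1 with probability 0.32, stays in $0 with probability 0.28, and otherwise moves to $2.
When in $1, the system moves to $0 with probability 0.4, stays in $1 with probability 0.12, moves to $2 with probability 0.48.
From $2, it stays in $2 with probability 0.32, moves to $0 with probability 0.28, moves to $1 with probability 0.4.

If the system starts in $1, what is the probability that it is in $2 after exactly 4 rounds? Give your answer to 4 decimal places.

Propagate the distribution vector 4 rounds from $1.
After 0 rounds: (0.0000, 1.0000, 0.0000)
After 1 round: (0.4000, 0.1200, 0.4800)
After 2 rounds: (0.2944, 0.3344, 0.3712)
After 3 rounds: (0.3201, 0.2828, 0.3971)
After 4 rounds: (0.3139, 0.2952, 0.3909)
P(in $2 after 4 rounds) = 0.3909

0.3909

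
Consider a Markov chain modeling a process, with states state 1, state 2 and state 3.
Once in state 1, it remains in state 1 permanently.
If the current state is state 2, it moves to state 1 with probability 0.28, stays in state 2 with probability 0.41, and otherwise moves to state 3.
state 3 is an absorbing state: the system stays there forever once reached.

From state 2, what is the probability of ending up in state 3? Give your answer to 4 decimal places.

Let h(s) be the probability of absorption at state 3 starting from transient state s. Then h(state 3) = 1 and h(state 1) = 0. By first-step analysis:
h(state 2) = 0.28·0 + 0.41·h(state 2) + 0.31·1
Solving: h(state 2) = 0.5254.
Starting from state 2, the probability is 0.5254.

0.5254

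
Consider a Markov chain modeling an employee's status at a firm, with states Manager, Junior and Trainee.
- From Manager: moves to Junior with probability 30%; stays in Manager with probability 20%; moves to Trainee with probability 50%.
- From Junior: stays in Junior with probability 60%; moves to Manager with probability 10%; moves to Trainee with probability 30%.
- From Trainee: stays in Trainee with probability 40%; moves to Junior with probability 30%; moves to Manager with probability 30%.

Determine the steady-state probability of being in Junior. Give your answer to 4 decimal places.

0.4286

Let the stationary distribution be π with π = πP and π_1 + π_2 + π_3 = 1.
π_1 = 0.2·π_1 + 0.1·π_2 + 0.3·π_3
π_2 = 0.3·π_1 + 0.6·π_2 + 0.3·π_3
Solving with the normalization constraint gives π = (0.1948, 0.4286, 0.3766).
So the stationary probability of Junior is 0.4286.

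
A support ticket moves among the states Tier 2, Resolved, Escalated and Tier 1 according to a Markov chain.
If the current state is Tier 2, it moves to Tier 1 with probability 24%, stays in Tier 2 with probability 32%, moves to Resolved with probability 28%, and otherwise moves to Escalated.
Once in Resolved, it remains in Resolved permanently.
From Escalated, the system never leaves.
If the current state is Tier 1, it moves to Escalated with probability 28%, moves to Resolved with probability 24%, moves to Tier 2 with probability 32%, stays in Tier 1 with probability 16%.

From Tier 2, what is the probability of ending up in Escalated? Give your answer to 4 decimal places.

0.4078

Let h(s) be the probability of absorption at Escalated starting from transient state s. Then h(Escalated) = 1 and h(Resolved) = 0. By first-step analysis:
h(Tier 2) = 0.32·h(Tier 2) + 0.28·0 + 0.16·1 + 0.24·h(Tier 1)
h(Tier 1) = 0.32·h(Tier 2) + 0.24·0 + 0.28·1 + 0.16·h(Tier 1)
Solving: h(Tier 2) = 0.4078, h(Tier 1) = 0.4887.
Starting from Tier 2, the probability is 0.4078.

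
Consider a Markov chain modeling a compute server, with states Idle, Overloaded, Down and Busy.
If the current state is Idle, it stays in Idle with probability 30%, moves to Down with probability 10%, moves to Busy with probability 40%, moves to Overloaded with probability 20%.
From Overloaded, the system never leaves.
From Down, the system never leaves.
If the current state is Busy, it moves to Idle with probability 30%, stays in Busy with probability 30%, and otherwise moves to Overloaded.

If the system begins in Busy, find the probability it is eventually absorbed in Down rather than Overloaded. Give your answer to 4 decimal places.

Let h(s) be the probability of absorption at Down starting from transient state s. Then h(Down) = 1 and h(Overloaded) = 0. By first-step analysis:
h(Idle) = 0.3·h(Idle) + 0.2·0 + 0.1·1 + 0.4·h(Busy)
h(Busy) = 0.3·h(Idle) + 0.4·0 + 0.3·h(Busy)
Solving: h(Idle) = 0.1892, h(Busy) = 0.0811.
Starting from Busy, the probability is 0.0811.

0.0811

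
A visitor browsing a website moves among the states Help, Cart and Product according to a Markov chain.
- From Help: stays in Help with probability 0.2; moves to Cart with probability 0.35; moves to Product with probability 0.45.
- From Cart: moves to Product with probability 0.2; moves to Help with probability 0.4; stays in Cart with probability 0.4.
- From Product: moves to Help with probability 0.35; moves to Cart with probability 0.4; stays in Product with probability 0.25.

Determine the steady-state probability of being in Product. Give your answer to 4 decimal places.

Let the stationary distribution be π with π = πP and π_1 + π_2 + π_3 = 1.
π_1 = 0.2·π_1 + 0.4·π_2 + 0.35·π_3
π_2 = 0.35·π_1 + 0.4·π_2 + 0.4·π_3
Solving with the normalization constraint gives π = (0.3210, 0.3839, 0.2950).
So the stationary probability of Product is 0.2950.

0.2950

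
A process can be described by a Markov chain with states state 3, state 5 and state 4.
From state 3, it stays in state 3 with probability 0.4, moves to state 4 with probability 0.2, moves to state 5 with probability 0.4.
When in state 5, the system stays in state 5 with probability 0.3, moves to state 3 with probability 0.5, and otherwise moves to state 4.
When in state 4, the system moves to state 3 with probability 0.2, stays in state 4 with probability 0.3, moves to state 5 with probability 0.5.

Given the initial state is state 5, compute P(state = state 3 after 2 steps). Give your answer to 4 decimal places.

Sum over the intermediate state after 1 step:
P = P(state 5→state 3)·P(state 3→state 3) + P(state 5→state 5)·P(state 5→state 3) + P(state 5→state 4)·P(state 4→state 3)
  = 0.5×0.4 + 0.3×0.5 + 0.2×0.2
  = 0.2000 + 0.1500 + 0.0400 = 0.3900

0.3900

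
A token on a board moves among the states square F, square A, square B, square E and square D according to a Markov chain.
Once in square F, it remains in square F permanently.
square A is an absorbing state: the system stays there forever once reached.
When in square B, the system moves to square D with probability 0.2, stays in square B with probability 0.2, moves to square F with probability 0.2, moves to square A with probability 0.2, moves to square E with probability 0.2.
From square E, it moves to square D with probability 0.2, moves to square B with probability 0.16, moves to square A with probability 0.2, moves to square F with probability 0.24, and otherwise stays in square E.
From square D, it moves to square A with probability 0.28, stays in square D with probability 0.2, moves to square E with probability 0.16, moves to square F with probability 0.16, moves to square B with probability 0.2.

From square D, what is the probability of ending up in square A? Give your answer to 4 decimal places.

Let h(s) be the probability of absorption at square A starting from transient state s. Then h(square A) = 1 and h(square F) = 0. By first-step analysis:
h(square B) = 0.2·0 + 0.2·1 + 0.2·h(square B) + 0.2·h(square E) + 0.2·h(square D)
h(square E) = 0.24·0 + 0.2·1 + 0.16·h(square B) + 0.2·h(square E) + 0.2·h(square D)
h(square D) = 0.16·0 + 0.28·1 + 0.2·h(square B) + 0.16·h(square E) + 0.2·h(square D)
Solving: h(square B) = 0.5196, h(square E) = 0.4988, h(square D) = 0.5797.
Starting from square D, the probability is 0.5797.

0.5797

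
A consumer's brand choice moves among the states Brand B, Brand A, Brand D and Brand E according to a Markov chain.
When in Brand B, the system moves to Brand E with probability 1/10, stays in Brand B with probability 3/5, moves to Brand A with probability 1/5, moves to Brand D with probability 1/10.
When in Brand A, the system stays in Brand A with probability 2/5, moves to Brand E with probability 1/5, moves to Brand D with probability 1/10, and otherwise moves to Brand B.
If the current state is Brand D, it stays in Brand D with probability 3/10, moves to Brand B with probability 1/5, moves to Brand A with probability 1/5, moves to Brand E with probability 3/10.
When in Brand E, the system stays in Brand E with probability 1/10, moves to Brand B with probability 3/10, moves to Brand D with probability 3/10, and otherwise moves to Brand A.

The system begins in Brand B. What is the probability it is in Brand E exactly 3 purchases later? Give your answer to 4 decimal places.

Propagate the distribution vector 3 purchases from Brand B.
After 0 purchases: (1.0000, 0.0000, 0.0000, 0.0000)
After 1 purchase: (0.6000, 0.2000, 0.1000, 0.1000)
After 2 purchases: (0.4700, 0.2500, 0.1400, 0.1400)
After 3 purchases: (0.4270, 0.2640, 0.1560, 0.1530)
P(in Brand E after 3 purchases) = 0.1530

0.1530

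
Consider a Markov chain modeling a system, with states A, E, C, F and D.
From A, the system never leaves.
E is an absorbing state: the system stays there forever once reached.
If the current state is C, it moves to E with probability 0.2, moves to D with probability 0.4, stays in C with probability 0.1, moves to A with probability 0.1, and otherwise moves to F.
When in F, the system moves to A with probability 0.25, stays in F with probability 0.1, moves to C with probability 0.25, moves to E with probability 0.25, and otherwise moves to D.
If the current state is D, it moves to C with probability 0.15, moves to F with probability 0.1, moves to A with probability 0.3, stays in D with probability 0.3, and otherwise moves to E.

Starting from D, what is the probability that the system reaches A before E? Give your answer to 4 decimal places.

Let h(s) be the probability of absorption at A starting from transient state s. Then h(A) = 1 and h(E) = 0. By first-step analysis:
h(C) = 0.1·1 + 0.2·0 + 0.1·h(C) + 0.2·h(F) + 0.4·h(D)
h(F) = 0.25·1 + 0.25·0 + 0.25·h(C) + 0.1·h(F) + 0.15·h(D)
h(D) = 0.3·1 + 0.15·0 + 0.15·h(C) + 0.1·h(F) + 0.3·h(D)
Solving: h(C) = 0.4967, h(F) = 0.5172, h(D) = 0.6089.
Starting from D, the probability is 0.6089.

0.6089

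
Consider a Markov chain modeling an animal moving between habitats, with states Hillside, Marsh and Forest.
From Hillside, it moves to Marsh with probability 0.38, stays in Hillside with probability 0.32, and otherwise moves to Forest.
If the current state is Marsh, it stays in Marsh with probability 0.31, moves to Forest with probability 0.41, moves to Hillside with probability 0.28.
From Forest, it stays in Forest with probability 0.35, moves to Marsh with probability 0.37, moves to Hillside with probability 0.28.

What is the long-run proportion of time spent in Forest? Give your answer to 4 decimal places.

Let the stationary distribution be π with π = πP and π_1 + π_2 + π_3 = 1.
π_1 = 0.32·π_1 + 0.28·π_2 + 0.28·π_3
π_2 = 0.38·π_1 + 0.31·π_2 + 0.37·π_3
Solving with the normalization constraint gives π = (0.2917, 0.3518, 0.3565).
So the stationary probability of Forest is 0.3565.

0.3565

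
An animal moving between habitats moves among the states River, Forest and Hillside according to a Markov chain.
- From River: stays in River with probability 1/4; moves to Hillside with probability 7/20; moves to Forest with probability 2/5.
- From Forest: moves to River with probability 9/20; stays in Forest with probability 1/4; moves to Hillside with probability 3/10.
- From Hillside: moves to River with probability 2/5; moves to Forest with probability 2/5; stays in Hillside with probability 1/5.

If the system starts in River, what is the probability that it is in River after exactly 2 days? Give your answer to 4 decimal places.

Sum over the intermediate state after 1 day:
P = P(River→River)·P(River→River) + P(River→Forest)·P(Forest→River) + P(River→Hillside)·P(Hillside→River)
  = 0.25×0.25 + 0.4×0.45 + 0.35×0.4
  = 0.0625 + 0.1800 + 0.1400 = 0.3825

0.3825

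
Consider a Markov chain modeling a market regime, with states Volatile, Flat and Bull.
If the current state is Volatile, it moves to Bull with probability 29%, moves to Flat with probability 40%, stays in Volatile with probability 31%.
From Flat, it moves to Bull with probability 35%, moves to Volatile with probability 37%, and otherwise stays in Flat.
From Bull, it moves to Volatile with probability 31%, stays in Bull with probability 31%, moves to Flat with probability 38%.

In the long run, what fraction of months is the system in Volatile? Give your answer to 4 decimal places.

Let the stationary distribution be π with π = πP and π_1 + π_2 + π_3 = 1.
π_1 = 0.31·π_1 + 0.37·π_2 + 0.31·π_3
π_2 = 0.4·π_1 + 0.28·π_2 + 0.38·π_3
Solving with the normalization constraint gives π = (0.3311, 0.3515, 0.3174).
So the stationary probability of Volatile is 0.3311.

0.3311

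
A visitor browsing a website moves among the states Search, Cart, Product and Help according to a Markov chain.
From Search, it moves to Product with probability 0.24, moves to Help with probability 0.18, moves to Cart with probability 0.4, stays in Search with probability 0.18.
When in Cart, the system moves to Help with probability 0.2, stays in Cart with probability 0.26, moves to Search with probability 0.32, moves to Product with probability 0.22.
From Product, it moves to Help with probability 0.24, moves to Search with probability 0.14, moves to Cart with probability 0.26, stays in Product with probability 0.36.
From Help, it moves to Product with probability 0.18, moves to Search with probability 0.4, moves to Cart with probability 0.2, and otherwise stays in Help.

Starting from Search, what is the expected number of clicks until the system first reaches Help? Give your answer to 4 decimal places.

Let t(s) be the expected number of clicks to first reach Help from state s, with t(Help) = 0. Conditioning on the first click:
t(Search) = 1 + 0.18·t(Search) + 0.4·t(Cart) + 0.24·t(Product)
t(Cart) = 1 + 0.32·t(Search) + 0.26·t(Cart) + 0.22·t(Product)
t(Product) = 1 + 0.14·t(Search) + 0.26·t(Cart) + 0.36·t(Product)
Solving: t(Search) = 4.9433, t(Cart) = 4.8622, t(Product) = 4.6191.
Expected clicks from Search to Help: 4.9433.

4.9433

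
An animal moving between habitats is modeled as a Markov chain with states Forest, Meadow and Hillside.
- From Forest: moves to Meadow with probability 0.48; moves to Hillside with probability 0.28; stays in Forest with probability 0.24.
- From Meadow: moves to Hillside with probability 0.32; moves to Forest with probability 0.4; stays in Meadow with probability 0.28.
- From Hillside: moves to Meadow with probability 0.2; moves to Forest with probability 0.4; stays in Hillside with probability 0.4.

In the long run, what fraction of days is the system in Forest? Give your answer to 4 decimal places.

Let the stationary distribution be π with π = πP and π_1 + π_2 + π_3 = 1.
π_1 = 0.24·π_1 + 0.4·π_2 + 0.4·π_3
π_2 = 0.48·π_1 + 0.28·π_2 + 0.2·π_3
Solving with the normalization constraint gives π = (0.3448, 0.3223, 0.3328).
So the stationary probability of Forest is 0.3448.

0.3448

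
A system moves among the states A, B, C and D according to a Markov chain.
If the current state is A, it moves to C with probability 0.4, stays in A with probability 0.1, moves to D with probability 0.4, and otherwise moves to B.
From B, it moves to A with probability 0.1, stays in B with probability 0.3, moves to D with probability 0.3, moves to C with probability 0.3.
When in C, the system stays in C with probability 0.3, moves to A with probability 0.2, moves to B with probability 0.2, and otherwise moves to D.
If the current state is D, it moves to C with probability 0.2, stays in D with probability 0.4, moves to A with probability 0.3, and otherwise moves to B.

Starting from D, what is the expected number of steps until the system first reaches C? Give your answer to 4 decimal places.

3.8710

Let t(s) be the expected number of steps to first reach C from state s, with t(C) = 0. Conditioning on the first step:
t(A) = 1 + 0.1·t(A) + 0.1·t(B) + 0.4·t(D)
t(B) = 1 + 0.1·t(A) + 0.3·t(B) + 0.3·t(D)
t(D) = 1 + 0.3·t(A) + 0.1·t(B) + 0.4·t(D)
Solving: t(A) = 3.2258, t(B) = 3.5484, t(D) = 3.8710.
Expected steps from D to C: 3.8710.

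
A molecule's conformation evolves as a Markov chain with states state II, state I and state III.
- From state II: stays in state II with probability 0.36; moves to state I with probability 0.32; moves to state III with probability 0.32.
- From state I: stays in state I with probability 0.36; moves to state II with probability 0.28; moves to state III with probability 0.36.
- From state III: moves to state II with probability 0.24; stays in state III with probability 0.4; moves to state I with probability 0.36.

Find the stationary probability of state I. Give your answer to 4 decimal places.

0.3485

Let the stationary distribution be π with π = πP and π_1 + π_2 + π_3 = 1.
π_1 = 0.36·π_1 + 0.28·π_2 + 0.24·π_3
π_2 = 0.32·π_1 + 0.36·π_2 + 0.36·π_3
Solving with the normalization constraint gives π = (0.2886, 0.3485, 0.3630).
So the stationary probability of state I is 0.3485.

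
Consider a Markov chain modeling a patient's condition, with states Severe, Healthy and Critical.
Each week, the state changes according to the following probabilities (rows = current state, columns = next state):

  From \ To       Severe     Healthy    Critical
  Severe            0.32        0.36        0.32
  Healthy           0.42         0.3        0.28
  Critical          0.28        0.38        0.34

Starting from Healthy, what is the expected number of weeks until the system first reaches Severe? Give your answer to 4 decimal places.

Let t(s) be the expected number of weeks to first reach Severe from state s, with t(Severe) = 0. Conditioning on the first week:
t(Healthy) = 1 + 0.3·t(Healthy) + 0.28·t(Critical)
t(Critical) = 1 + 0.38·t(Healthy) + 0.34·t(Critical)
Solving: t(Healthy) = 2.6434, t(Critical) = 3.0371.
Expected weeks from Healthy to Severe: 2.6434.

2.6434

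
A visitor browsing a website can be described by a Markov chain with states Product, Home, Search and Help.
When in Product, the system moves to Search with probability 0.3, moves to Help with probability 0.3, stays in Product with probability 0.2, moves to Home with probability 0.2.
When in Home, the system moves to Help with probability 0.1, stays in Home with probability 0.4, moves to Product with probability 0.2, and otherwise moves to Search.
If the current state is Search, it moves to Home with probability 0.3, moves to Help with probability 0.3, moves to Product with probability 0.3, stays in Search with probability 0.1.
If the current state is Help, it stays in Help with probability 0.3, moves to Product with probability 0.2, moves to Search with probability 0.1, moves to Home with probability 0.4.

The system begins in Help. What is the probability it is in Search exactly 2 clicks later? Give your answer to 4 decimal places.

Propagate the distribution vector 2 clicks from Help.
After 0 clicks: (0.0000, 0.0000, 0.0000, 1.0000)
After 1 click: (0.2000, 0.4000, 0.1000, 0.3000)
After 2 clicks: (0.2100, 0.3500, 0.2200, 0.2200)
P(in Search after 2 clicks) = 0.2200

0.2200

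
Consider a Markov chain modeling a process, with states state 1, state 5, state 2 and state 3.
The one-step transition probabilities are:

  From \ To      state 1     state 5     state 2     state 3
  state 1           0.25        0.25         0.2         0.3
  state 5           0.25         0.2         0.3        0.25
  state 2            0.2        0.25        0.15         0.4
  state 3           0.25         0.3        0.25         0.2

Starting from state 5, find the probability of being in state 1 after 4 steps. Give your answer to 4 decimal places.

0.2385

Propagate the distribution vector 4 steps from state 5.
After 0 steps: (0.0000, 1.0000, 0.0000, 0.0000)
After 1 step: (0.2500, 0.2000, 0.3000, 0.2500)
After 2 steps: (0.2350, 0.2525, 0.2175, 0.2950)
After 3 steps: (0.2391, 0.2521, 0.2291, 0.2796)
After 4 steps: (0.2385, 0.2514, 0.2277, 0.2823)
P(in state 1 after 4 steps) = 0.2385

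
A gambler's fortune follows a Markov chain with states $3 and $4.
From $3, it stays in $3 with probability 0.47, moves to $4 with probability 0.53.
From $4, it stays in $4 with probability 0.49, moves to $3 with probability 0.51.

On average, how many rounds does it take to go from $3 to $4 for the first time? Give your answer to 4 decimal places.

Let t(s) be the expected number of rounds to first reach $4 from state s, with t($4) = 0. Conditioning on the first round:
t($3) = 1 + 0.47·t($3)
Solving: t($3) = 1.8868.
Expected rounds from $3 to $4: 1.8868.

1.8868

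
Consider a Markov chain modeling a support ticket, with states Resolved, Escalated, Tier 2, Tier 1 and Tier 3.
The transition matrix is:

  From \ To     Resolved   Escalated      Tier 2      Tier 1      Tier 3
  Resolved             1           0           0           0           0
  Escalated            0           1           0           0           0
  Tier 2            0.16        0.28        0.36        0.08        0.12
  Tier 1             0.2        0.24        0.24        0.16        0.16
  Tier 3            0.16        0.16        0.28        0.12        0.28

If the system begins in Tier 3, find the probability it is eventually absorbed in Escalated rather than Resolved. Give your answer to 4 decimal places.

Let h(s) be the probability of absorption at Escalated starting from transient state s. Then h(Escalated) = 1 and h(Resolved) = 0. By first-step analysis:
h(Tier 2) = 0.16·0 + 0.28·1 + 0.36·h(Tier 2) + 0.08·h(Tier 1) + 0.12·h(Tier 3)
h(Tier 1) = 0.2·0 + 0.24·1 + 0.24·h(Tier 2) + 0.16·h(Tier 1) + 0.16·h(Tier 3)
h(Tier 3) = 0.16·0 + 0.16·1 + 0.28·h(Tier 2) + 0.12·h(Tier 1) + 0.28·h(Tier 3)
Solving: h(Tier 2) = 0.6123, h(Tier 1) = 0.5663, h(Tier 3) = 0.5547.
Starting from Tier 3, the probability is 0.5547.

0.5547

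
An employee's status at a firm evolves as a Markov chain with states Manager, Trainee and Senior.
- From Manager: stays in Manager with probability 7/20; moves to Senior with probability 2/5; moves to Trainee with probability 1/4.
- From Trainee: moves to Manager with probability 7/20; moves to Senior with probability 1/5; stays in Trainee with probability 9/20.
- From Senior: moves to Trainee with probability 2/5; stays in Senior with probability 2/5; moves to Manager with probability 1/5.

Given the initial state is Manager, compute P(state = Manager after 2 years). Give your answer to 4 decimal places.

Sum over the intermediate state after 1 year:
P = P(Manager→Manager)·P(Manager→Manager) + P(Manager→Trainee)·P(Trainee→Manager) + P(Manager→Senior)·P(Senior→Manager)
  = 0.35×0.35 + 0.25×0.35 + 0.4×0.2
  = 0.1225 + 0.0875 + 0.0800 = 0.2900

0.2900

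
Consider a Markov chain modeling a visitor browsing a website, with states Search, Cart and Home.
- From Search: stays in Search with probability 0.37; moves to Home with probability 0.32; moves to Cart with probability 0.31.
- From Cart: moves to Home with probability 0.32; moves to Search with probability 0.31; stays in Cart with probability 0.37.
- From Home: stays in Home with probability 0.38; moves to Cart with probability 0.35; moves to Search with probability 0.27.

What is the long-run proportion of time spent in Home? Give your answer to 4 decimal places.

Let the stationary distribution be π with π = πP and π_1 + π_2 + π_3 = 1.
π_1 = 0.37·π_1 + 0.31·π_2 + 0.27·π_3
π_2 = 0.31·π_1 + 0.37·π_2 + 0.35·π_3
Solving with the normalization constraint gives π = (0.3153, 0.3443, 0.3404).
So the stationary probability of Home is 0.3404.

0.3404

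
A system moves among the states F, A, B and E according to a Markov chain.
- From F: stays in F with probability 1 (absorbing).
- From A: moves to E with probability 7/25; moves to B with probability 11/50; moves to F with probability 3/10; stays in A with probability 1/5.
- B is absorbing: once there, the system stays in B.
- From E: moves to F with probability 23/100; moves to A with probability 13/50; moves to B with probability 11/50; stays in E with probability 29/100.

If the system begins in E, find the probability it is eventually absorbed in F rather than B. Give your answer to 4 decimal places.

0.5291

Let h(s) be the probability of absorption at F starting from transient state s. Then h(F) = 1 and h(B) = 0. By first-step analysis:
h(A) = 0.3·1 + 0.2·h(A) + 0.22·0 + 0.28·h(E)
h(E) = 0.23·1 + 0.26·h(A) + 0.22·0 + 0.29·h(E)
Solving: h(A) = 0.5602, h(E) = 0.5291.
Starting from E, the probability is 0.5291.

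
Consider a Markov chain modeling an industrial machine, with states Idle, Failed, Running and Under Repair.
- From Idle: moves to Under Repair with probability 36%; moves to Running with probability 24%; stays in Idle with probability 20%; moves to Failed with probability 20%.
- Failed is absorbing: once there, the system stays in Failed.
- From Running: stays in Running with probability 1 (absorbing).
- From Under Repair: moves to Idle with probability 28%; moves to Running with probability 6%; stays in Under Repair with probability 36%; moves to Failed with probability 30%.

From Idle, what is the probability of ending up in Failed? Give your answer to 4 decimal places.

0.5739

Let h(s) be the probability of absorption at Failed starting from transient state s. Then h(Failed) = 1 and h(Running) = 0. By first-step analysis:
h(Idle) = 0.2·h(Idle) + 0.2·1 + 0.24·0 + 0.36·h(Under Repair)
h(Under Repair) = 0.28·h(Idle) + 0.3·1 + 0.06·0 + 0.36·h(Under Repair)
Solving: h(Idle) = 0.5739, h(Under Repair) = 0.7198.
Starting from Idle, the probability is 0.5739.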